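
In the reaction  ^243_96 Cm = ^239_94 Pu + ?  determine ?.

alpha particle

Conserve mass number: 243 = 239 + A, so A = 4.
Conserve atomic number: 96 = 94 + Z, so Z = 2.
A = 4 and Z = 2 is ^4_2 He — an alpha particle.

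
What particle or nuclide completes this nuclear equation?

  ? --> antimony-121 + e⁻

Conserve mass number: A = 121 + 0, so A = 121.
Conserve atomic number: Z = 51 − 1, so Z = 50.
Z = 50 is tin, so the species is tin-121.

Sn-121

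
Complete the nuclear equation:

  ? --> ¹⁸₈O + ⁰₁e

F-18

Conserve mass number: A = 18 + 0, so A = 18.
Conserve atomic number: Z = 8 + 1, so Z = 9.
Z = 9 is fluorine, so the species is ¹⁸₉F.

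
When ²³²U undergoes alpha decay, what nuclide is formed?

Alpha decay: mass number changes by -4, atomic number by -2.
A: 232 − 4 = 228; Z: 92 − 2 = 90.
Z = 90 is thorium, so the daughter is ²²⁸Th.

Th-228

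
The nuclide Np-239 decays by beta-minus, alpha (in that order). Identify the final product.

U-235

Start: (A, Z) = (239, 93).
After β⁻: (239, 94).
After α: (235, 92).
Z = 92 is uranium.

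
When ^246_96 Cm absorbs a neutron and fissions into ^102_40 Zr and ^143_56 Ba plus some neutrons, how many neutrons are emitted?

Conserve mass number: 247 = 102 + 143 + k, so k = 247 − 245 = 2.
Check atomic number: 96 = 40 + 56 + 0 = 96. ✓

2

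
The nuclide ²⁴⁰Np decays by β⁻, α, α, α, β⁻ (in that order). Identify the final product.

Ac-228

Start: (A, Z) = (240, 93).
After β⁻: (240, 94).
After α: (236, 92).
After α: (232, 90).
After α: (228, 88).
After β⁻: (228, 89).
Z = 89 is actinium.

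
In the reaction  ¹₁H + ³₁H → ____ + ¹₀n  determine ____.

Conserve mass number: 1 + 3 = A + 1, so A = 3.
Conserve atomic number: 1 + 1 = Z + 0, so Z = 2.
Z = 2 is helium, so the species is ³₂He.

He-3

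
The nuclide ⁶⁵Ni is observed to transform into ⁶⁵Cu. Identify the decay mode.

ΔA = 65 − 65 = 0; ΔZ = 29 − 28 = +1.
A is unchanged and Z rises by 1 — a neutron has become a proton (β⁻ decay).

beta-minus decay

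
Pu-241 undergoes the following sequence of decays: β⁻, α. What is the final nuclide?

Np-237

Start: (A, Z) = (241, 94).
After β⁻: (241, 95).
After α: (237, 93).
Z = 93 is neptunium.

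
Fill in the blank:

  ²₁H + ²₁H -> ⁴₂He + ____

gamma ray

Conserve mass number: 2 + 2 = 4 + A, so A = 0.
Conserve atomic number: 1 + 1 = 2 + Z, so Z = 0.
A = 0 and Z = 0 is ⁰₀γ — a gamma ray.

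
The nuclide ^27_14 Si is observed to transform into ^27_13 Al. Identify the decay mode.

beta-plus decay or electron capture

ΔA = 27 − 27 = 0; ΔZ = 13 − 14 = -1.
A is unchanged and Z drops by 1 — a proton has become a neutron (β⁺ emission or electron capture).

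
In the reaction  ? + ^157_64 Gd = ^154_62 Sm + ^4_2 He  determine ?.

neutron

Conserve mass number: A + 157 = 154 + 4, so A = 1.
Conserve atomic number: Z + 64 = 62 + 2, so Z = 0.
A = 1 and Z = 0 is ^1_0 n — a neutron.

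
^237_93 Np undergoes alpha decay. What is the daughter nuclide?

Alpha decay: mass number changes by -4, atomic number by -2.
A: 237 − 4 = 233; Z: 93 − 2 = 91.
Z = 91 is protactinium, so the daughter is ^233_91 Pa.

Pa-233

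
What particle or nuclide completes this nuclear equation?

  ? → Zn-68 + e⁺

Conserve mass number: A = 68 + 0, so A = 68.
Conserve atomic number: Z = 30 + 1, so Z = 31.
Z = 31 is gallium, so the species is Ga-68.

Ga-68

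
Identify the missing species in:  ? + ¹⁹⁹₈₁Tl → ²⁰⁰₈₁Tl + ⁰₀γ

neutron

Conserve mass number: A + 199 = 200 + 0, so A = 1.
Conserve atomic number: Z + 81 = 81 + 0, so Z = 0.
A = 1 and Z = 0 is ¹₀n — a neutron.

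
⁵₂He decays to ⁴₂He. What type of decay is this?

neutron emission

ΔA = 4 − 5 = -1; ΔZ = 2 − 2 = +0.
A drops by 1 with Z unchanged — a neutron was emitted.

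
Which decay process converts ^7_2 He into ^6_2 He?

ΔA = 6 − 7 = -1; ΔZ = 2 − 2 = +0.
A drops by 1 with Z unchanged — a neutron was emitted.

neutron emission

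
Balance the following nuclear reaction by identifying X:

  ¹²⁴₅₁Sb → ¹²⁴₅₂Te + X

beta-minus particle

Conserve mass number: 124 = 124 + A, so A = 0.
Conserve atomic number: 51 = 52 + Z, so Z = -1.
A = 0 and Z = -1 is ⁰₋₁e — a beta-minus particle.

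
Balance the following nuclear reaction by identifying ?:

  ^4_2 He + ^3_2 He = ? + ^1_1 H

Conserve mass number: 4 + 3 = A + 1, so A = 6.
Conserve atomic number: 2 + 2 = Z + 1, so Z = 3.
Z = 3 is lithium, so the species is ^6_3 Li.

Li-6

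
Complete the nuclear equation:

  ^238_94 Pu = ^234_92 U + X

alpha particle

Conserve mass number: 238 = 234 + A, so A = 4.
Conserve atomic number: 94 = 92 + Z, so Z = 2.
A = 4 and Z = 2 is ^4_2 He — an alpha particle.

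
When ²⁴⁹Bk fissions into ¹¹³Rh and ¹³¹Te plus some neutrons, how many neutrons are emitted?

Conserve mass number: 249 = 113 + 131 + k, so k = 249 − 244 = 5.
Check atomic number: 97 = 45 + 52 + 0 = 97. ✓

5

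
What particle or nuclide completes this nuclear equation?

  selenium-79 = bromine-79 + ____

beta-minus particle

Conserve mass number: 79 = 79 + A, so A = 0.
Conserve atomic number: 34 = 35 + Z, so Z = -1.
A = 0 and Z = -1 is e⁻ — a beta-minus particle.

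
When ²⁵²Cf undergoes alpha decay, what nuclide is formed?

Alpha decay: mass number changes by -4, atomic number by -2.
A: 252 − 4 = 248; Z: 98 − 2 = 96.
Z = 96 is curium, so the daughter is ²⁴⁸Cm.

Cm-248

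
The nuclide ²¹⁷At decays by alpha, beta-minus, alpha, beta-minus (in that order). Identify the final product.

Start: (A, Z) = (217, 85).
After α: (213, 83).
After β⁻: (213, 84).
After α: (209, 82).
After β⁻: (209, 83).
Z = 83 is bismuth.

Bi-209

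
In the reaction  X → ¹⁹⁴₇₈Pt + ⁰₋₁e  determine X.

Conserve mass number: A = 194 + 0, so A = 194.
Conserve atomic number: Z = 78 − 1, so Z = 77.
Z = 77 is iridium, so the species is ¹⁹⁴₇₇Ir.

Ir-194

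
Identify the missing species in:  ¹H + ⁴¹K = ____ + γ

Ca-42

Conserve mass number: 1 + 41 = A + 0, so A = 42.
Conserve atomic number: 1 + 19 = Z + 0, so Z = 20.
Z = 20 is calcium, so the species is ⁴²Ca.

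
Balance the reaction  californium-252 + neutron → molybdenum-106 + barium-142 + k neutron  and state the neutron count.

Conserve mass number: 253 = 106 + 142 + k, so k = 253 − 248 = 5.
Check atomic number: 98 = 42 + 56 + 0 = 98. ✓

5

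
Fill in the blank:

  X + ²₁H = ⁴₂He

deuteron

Conserve mass number: A + 2 = 4, so A = 2.
Conserve atomic number: Z + 1 = 2, so Z = 1.
A = 2 and Z = 1 is ²₁H — a deuteron.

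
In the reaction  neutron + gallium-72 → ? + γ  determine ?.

Conserve mass number: 1 + 72 = A + 0, so A = 73.
Conserve atomic number: 0 + 31 = Z + 0, so Z = 31.
Z = 31 is gallium, so the species is gallium-73.

Ga-73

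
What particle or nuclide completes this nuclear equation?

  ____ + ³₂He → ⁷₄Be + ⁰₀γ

alpha particle

Conserve mass number: A + 3 = 7 + 0, so A = 4.
Conserve atomic number: Z + 2 = 4 + 0, so Z = 2.
A = 4 and Z = 2 is ⁴₂He — an alpha particle.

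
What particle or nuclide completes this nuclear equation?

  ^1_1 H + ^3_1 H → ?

Conserve mass number: 1 + 3 = A, so A = 4.
Conserve atomic number: 1 + 1 = Z, so Z = 2.
A = 4 and Z = 2 is ^4_2 He — an alpha particle.

He-4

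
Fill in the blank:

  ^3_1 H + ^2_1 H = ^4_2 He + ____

neutron

Conserve mass number: 3 + 2 = 4 + A, so A = 1.
Conserve atomic number: 1 + 1 = 2 + Z, so Z = 0.
A = 1 and Z = 0 is ^1_0 n — a neutron.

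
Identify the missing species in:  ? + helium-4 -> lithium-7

Conserve mass number: A + 4 = 7, so A = 3.
Conserve atomic number: Z + 2 = 3, so Z = 1.
A = 3 and Z = 1 is hydrogen-3 — a triton.

triton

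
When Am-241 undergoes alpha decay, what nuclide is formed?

Alpha decay: mass number changes by -4, atomic number by -2.
A: 241 − 4 = 237; Z: 95 − 2 = 93.
Z = 93 is neptunium, so the daughter is Np-237.

Np-237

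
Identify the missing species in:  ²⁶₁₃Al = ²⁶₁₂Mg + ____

positron

Conserve mass number: 26 = 26 + A, so A = 0.
Conserve atomic number: 13 = 12 + Z, so Z = 1.
A = 0 and Z = 1 is ⁰₁e — a positron.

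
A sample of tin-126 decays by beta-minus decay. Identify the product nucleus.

Beta-minus decay: mass number changes by +0, atomic number by +1.
A: 126 = 126; Z: 50 + 1 = 51.
Z = 51 is antimony, so the daughter is antimony-126.

Sb-126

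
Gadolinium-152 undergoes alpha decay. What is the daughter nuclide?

Alpha decay: mass number changes by -4, atomic number by -2.
A: 152 − 4 = 148; Z: 64 − 2 = 62.
Z = 62 is samarium, so the daughter is samarium-148.

Sm-148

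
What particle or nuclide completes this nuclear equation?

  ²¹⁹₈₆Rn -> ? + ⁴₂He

Conserve mass number: 219 = A + 4, so A = 215.
Conserve atomic number: 86 = Z + 2, so Z = 84.
Z = 84 is polonium, so the species is ²¹⁵₈₄Po.

Po-215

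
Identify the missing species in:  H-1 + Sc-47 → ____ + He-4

Ca-44

Conserve mass number: 1 + 47 = A + 4, so A = 44.
Conserve atomic number: 1 + 21 = Z + 2, so Z = 20.
Z = 20 is calcium, so the species is Ca-44.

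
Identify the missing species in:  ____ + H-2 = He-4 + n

Conserve mass number: A + 2 = 4 + 1, so A = 3.
Conserve atomic number: Z + 1 = 2 + 0, so Z = 1.
A = 3 and Z = 1 is H-3 — a triton.

triton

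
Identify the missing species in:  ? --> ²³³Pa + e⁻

Conserve mass number: A = 233 + 0, so A = 233.
Conserve atomic number: Z = 91 − 1, so Z = 90.
Z = 90 is thorium, so the species is ²³³Th.

Th-233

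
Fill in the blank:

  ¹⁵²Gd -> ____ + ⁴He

Sm-148

Conserve mass number: 152 = A + 4, so A = 148.
Conserve atomic number: 64 = Z + 2, so Z = 62.
Z = 62 is samarium, so the species is ¹⁴⁸Sm.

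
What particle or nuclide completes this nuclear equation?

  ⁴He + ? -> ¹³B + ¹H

Conserve mass number: 4 + A = 13 + 1, so A = 10.
Conserve atomic number: 2 + Z = 5 + 1, so Z = 4.
Z = 4 is beryllium, so the species is ¹⁰Be.

Be-10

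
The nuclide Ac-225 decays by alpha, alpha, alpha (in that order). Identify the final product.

Start: (A, Z) = (225, 89).
After α: (221, 87).
After α: (217, 85).
After α: (213, 83).
Z = 83 is bismuth.

Bi-213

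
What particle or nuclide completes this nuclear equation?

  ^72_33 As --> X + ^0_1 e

Conserve mass number: 72 = A + 0, so A = 72.
Conserve atomic number: 33 = Z + 1, so Z = 32.
Z = 32 is germanium, so the species is ^72_32 Ge.

Ge-72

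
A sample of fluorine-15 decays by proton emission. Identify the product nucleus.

Proton emission: mass number changes by -1, atomic number by -1.
A: 15 − 1 = 14; Z: 9 − 1 = 8.
Z = 8 is oxygen, so the daughter is oxygen-14.

O-14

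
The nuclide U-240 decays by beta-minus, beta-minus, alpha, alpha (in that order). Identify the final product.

Th-232

Start: (A, Z) = (240, 92).
After β⁻: (240, 93).
After β⁻: (240, 94).
After α: (236, 92).
After α: (232, 90).
Z = 90 is thorium.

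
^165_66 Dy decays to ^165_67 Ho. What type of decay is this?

ΔA = 165 − 165 = 0; ΔZ = 67 − 66 = +1.
A is unchanged and Z rises by 1 — a neutron has become a proton (β⁻ decay).

beta-minus decay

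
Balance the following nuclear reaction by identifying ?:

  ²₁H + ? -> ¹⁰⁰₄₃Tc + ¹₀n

Conserve mass number: 2 + A = 100 + 1, so A = 99.
Conserve atomic number: 1 + Z = 43 + 0, so Z = 42.
Z = 42 is molybdenum, so the species is ⁹⁹₄₂Mo.

Mo-99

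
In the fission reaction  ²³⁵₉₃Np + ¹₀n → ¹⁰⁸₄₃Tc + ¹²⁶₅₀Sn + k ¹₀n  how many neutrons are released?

2

Conserve mass number: 236 = 108 + 126 + k, so k = 236 − 234 = 2.
Check atomic number: 93 = 43 + 50 + 0 = 93. ✓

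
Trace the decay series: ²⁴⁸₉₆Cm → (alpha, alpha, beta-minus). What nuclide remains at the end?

Np-240

Start: (A, Z) = (248, 96).
After α: (244, 94).
After α: (240, 92).
After β⁻: (240, 93).
Z = 93 is neptunium.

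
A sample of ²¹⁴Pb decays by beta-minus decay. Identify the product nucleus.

Beta-minus decay: mass number changes by +0, atomic number by +1.
A: 214 = 214; Z: 82 + 1 = 83.
Z = 83 is bismuth, so the daughter is ²¹⁴Bi.

Bi-214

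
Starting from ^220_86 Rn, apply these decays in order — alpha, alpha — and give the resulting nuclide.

Pb-212

Start: (A, Z) = (220, 86).
After α: (216, 84).
After α: (212, 82).
Z = 82 is lead.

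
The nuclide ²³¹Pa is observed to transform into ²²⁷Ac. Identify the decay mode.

ΔA = 227 − 231 = -4; ΔZ = 89 − 91 = -2.
A drops by 4 and Z drops by 2 — the signature of alpha emission.

alpha decay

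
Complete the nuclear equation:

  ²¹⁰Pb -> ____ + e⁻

Conserve mass number: 210 = A + 0, so A = 210.
Conserve atomic number: 82 = Z − 1, so Z = 83.
Z = 83 is bismuth, so the species is ²¹⁰Bi.

Bi-210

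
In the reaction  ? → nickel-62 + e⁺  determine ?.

Cu-62

Conserve mass number: A = 62 + 0, so A = 62.
Conserve atomic number: Z = 28 + 1, so Z = 29.
Z = 29 is copper, so the species is copper-62.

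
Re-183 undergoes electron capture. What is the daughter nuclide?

W-183

Electron capture: mass number changes by +0, atomic number by -1.
A: 183 = 183; Z: 75 − 1 = 74.
Z = 74 is tungsten, so the daughter is W-183.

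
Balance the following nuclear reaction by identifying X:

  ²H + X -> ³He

proton

Conserve mass number: 2 + A = 3, so A = 1.
Conserve atomic number: 1 + Z = 2, so Z = 1.
A = 1 and Z = 1 is ¹H — a proton.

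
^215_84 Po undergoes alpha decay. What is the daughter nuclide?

Alpha decay: mass number changes by -4, atomic number by -2.
A: 215 − 4 = 211; Z: 84 − 2 = 82.
Z = 82 is lead, so the daughter is ^211_82 Pb.

Pb-211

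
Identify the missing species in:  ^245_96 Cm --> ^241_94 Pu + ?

alpha particle

Conserve mass number: 245 = 241 + A, so A = 4.
Conserve atomic number: 96 = 94 + Z, so Z = 2.
A = 4 and Z = 2 is ^4_2 He — an alpha particle.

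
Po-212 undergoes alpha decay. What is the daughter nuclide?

Alpha decay: mass number changes by -4, atomic number by -2.
A: 212 − 4 = 208; Z: 84 − 2 = 82.
Z = 82 is lead, so the daughter is Pb-208.

Pb-208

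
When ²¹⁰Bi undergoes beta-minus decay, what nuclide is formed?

Beta-minus decay: mass number changes by +0, atomic number by +1.
A: 210 = 210; Z: 83 + 1 = 84.
Z = 84 is polonium, so the daughter is ²¹⁰Po.

Po-210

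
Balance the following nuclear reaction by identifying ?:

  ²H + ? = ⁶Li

Conserve mass number: 2 + A = 6, so A = 4.
Conserve atomic number: 1 + Z = 3, so Z = 2.
A = 4 and Z = 2 is ⁴He — an alpha particle.

alpha particle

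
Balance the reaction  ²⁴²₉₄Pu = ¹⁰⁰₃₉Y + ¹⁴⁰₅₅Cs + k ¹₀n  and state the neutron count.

Conserve mass number: 242 = 100 + 140 + k, so k = 242 − 240 = 2.
Check atomic number: 94 = 39 + 55 + 0 = 94. ✓

2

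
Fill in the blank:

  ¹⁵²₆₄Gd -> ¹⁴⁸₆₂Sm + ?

Conserve mass number: 152 = 148 + A, so A = 4.
Conserve atomic number: 64 = 62 + Z, so Z = 2.
A = 4 and Z = 2 is ⁴₂He — an alpha particle.

alpha particle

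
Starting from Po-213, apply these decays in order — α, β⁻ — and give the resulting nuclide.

Start: (A, Z) = (213, 84).
After α: (209, 82).
After β⁻: (209, 83).
Z = 83 is bismuth.

Bi-209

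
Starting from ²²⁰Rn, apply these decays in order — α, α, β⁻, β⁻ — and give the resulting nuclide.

Po-212

Start: (A, Z) = (220, 86).
After α: (216, 84).
After α: (212, 82).
After β⁻: (212, 83).
After β⁻: (212, 84).
Z = 84 is polonium.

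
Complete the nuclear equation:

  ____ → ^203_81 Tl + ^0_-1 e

Conserve mass number: A = 203 + 0, so A = 203.
Conserve atomic number: Z = 81 − 1, so Z = 80.
Z = 80 is mercury, so the species is ^203_80 Hg.

Hg-203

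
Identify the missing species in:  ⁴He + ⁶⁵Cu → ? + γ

Conserve mass number: 4 + 65 = A + 0, so A = 69.
Conserve atomic number: 2 + 29 = Z + 0, so Z = 31.
Z = 31 is gallium, so the species is ⁶⁹Ga.

Ga-69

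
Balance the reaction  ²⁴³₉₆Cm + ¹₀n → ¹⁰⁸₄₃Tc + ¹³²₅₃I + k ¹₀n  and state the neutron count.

4

Conserve mass number: 244 = 108 + 132 + k, so k = 244 − 240 = 4.
Check atomic number: 96 = 43 + 53 + 0 = 96. ✓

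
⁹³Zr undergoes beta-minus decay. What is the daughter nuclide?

Nb-93

Beta-minus decay: mass number changes by +0, atomic number by +1.
A: 93 = 93; Z: 40 + 1 = 41.
Z = 41 is niobium, so the daughter is ⁹³Nb.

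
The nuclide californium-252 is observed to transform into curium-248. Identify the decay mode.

alpha decay

ΔA = 248 − 252 = -4; ΔZ = 96 − 98 = -2.
A drops by 4 and Z drops by 2 — the signature of alpha emission.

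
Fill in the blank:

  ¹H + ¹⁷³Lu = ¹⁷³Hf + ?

Conserve mass number: 1 + 173 = 173 + A, so A = 1.
Conserve atomic number: 1 + 71 = 72 + Z, so Z = 0.
A = 1 and Z = 0 is ¹n — a neutron.

neutron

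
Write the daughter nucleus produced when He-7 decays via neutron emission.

Neutron emission: mass number changes by -1, atomic number by +0.
A: 7 − 1 = 6; Z: 2 = 2.
Z = 2 is helium, so the daughter is He-6.

He-6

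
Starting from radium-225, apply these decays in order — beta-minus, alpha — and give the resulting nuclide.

Fr-221

Start: (A, Z) = (225, 88).
After β⁻: (225, 89).
After α: (221, 87).
Z = 87 is francium.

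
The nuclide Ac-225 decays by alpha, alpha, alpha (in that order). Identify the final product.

Start: (A, Z) = (225, 89).
After α: (221, 87).
After α: (217, 85).
After α: (213, 83).
Z = 83 is bismuth.

Bi-213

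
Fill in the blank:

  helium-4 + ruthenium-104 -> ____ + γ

Pd-108

Conserve mass number: 4 + 104 = A + 0, so A = 108.
Conserve atomic number: 2 + 44 = Z + 0, so Z = 46.
Z = 46 is palladium, so the species is palladium-108.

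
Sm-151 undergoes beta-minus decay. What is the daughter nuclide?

Eu-151

Beta-minus decay: mass number changes by +0, atomic number by +1.
A: 151 = 151; Z: 62 + 1 = 63.
Z = 63 is europium, so the daughter is Eu-151.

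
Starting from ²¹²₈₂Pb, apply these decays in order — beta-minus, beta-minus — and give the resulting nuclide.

Po-212

Start: (A, Z) = (212, 82).
After β⁻: (212, 83).
After β⁻: (212, 84).
Z = 84 is polonium.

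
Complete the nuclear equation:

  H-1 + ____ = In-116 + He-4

Conserve mass number: 1 + A = 116 + 4, so A = 119.
Conserve atomic number: 1 + Z = 49 + 2, so Z = 50.
Z = 50 is tin, so the species is Sn-119.

Sn-119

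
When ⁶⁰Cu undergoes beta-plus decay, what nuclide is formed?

Beta-plus decay: mass number changes by +0, atomic number by -1.
A: 60 = 60; Z: 29 − 1 = 28.
Z = 28 is nickel, so the daughter is ⁶⁰Ni.

Ni-60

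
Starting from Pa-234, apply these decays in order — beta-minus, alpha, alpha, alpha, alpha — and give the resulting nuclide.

Start: (A, Z) = (234, 91).
After β⁻: (234, 92).
After α: (230, 90).
After α: (226, 88).
After α: (222, 86).
After α: (218, 84).
Z = 84 is polonium.

Po-218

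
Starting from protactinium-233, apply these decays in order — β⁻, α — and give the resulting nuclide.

Th-229

Start: (A, Z) = (233, 91).
After β⁻: (233, 92).
After α: (229, 90).
Z = 90 is thorium.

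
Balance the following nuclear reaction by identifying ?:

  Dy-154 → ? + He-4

Gd-150

Conserve mass number: 154 = A + 4, so A = 150.
Conserve atomic number: 66 = Z + 2, so Z = 64.
Z = 64 is gadolinium, so the species is Gd-150.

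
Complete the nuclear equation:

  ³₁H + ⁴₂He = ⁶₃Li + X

Conserve mass number: 3 + 4 = 6 + A, so A = 1.
Conserve atomic number: 1 + 2 = 3 + Z, so Z = 0.
A = 1 and Z = 0 is ¹₀n — a neutron.

neutron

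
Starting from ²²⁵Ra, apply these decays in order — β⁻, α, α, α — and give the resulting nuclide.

Bi-213

Start: (A, Z) = (225, 88).
After β⁻: (225, 89).
After α: (221, 87).
After α: (217, 85).
After α: (213, 83).
Z = 83 is bismuth.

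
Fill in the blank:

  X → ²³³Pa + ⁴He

Np-237

Conserve mass number: A = 233 + 4, so A = 237.
Conserve atomic number: Z = 91 + 2, so Z = 93.
Z = 93 is neptunium, so the species is ²³⁷Np.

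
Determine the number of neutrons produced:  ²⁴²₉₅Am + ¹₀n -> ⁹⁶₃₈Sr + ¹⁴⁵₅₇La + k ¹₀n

2

Conserve mass number: 243 = 96 + 145 + k, so k = 243 − 241 = 2.
Check atomic number: 95 = 38 + 57 + 0 = 95. ✓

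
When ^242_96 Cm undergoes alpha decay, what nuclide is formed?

Pu-238

Alpha decay: mass number changes by -4, atomic number by -2.
A: 242 − 4 = 238; Z: 96 − 2 = 94.
Z = 94 is plutonium, so the daughter is ^238_94 Pu.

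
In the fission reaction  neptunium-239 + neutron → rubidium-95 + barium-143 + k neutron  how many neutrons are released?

2

Conserve mass number: 240 = 95 + 143 + k, so k = 240 − 238 = 2.
Check atomic number: 93 = 37 + 56 + 0 = 93. ✓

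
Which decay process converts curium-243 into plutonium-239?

ΔA = 239 − 243 = -4; ΔZ = 94 − 96 = -2.
A drops by 4 and Z drops by 2 — the signature of alpha emission.

alpha decay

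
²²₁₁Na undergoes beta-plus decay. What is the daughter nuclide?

Ne-22

Beta-plus decay: mass number changes by +0, atomic number by -1.
A: 22 = 22; Z: 11 − 1 = 10.
Z = 10 is neon, so the daughter is ²²₁₀Ne.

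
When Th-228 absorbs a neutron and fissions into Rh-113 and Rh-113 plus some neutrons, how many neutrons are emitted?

3

Conserve mass number: 229 = 113 + 113 + k, so k = 229 − 226 = 3.
Check atomic number: 90 = 45 + 45 + 0 = 90. ✓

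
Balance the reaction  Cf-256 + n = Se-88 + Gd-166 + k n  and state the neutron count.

3

Conserve mass number: 257 = 88 + 166 + k, so k = 257 − 254 = 3.
Check atomic number: 98 = 34 + 64 + 0 = 98. ✓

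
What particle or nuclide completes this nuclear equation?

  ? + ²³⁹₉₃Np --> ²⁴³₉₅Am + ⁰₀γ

Conserve mass number: A + 239 = 243 + 0, so A = 4.
Conserve atomic number: Z + 93 = 95 + 0, so Z = 2.
A = 4 and Z = 2 is ⁴₂He — an alpha particle.

alpha particle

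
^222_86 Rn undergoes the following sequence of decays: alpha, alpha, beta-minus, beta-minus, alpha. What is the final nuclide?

Start: (A, Z) = (222, 86).
After α: (218, 84).
After α: (214, 82).
After β⁻: (214, 83).
After β⁻: (214, 84).
After α: (210, 82).
Z = 82 is lead.

Pb-210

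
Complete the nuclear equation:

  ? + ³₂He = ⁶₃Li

triton

Conserve mass number: A + 3 = 6, so A = 3.
Conserve atomic number: Z + 2 = 3, so Z = 1.
A = 3 and Z = 1 is ³₁H — a triton.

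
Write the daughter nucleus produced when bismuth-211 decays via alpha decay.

Alpha decay: mass number changes by -4, atomic number by -2.
A: 211 − 4 = 207; Z: 83 − 2 = 81.
Z = 81 is thallium, so the daughter is thallium-207.

Tl-207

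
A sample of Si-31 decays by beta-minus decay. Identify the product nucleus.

Beta-minus decay: mass number changes by +0, atomic number by +1.
A: 31 = 31; Z: 14 + 1 = 15.
Z = 15 is phosphorus, so the daughter is P-31.

P-31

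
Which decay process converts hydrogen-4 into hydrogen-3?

neutron emission

ΔA = 3 − 4 = -1; ΔZ = 1 − 1 = +0.
A drops by 1 with Z unchanged — a neutron was emitted.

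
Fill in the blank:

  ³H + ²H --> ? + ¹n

He-4

Conserve mass number: 3 + 2 = A + 1, so A = 4.
Conserve atomic number: 1 + 1 = Z + 0, so Z = 2.
A = 4 and Z = 2 is ⁴He — an alpha particle.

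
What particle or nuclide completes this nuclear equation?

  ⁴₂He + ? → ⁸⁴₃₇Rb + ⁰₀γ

Conserve mass number: 4 + A = 84 + 0, so A = 80.
Conserve atomic number: 2 + Z = 37 + 0, so Z = 35.
Z = 35 is bromine, so the species is ⁸⁰₃₅Br.

Br-80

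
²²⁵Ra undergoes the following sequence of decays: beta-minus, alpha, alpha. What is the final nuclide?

Start: (A, Z) = (225, 88).
After β⁻: (225, 89).
After α: (221, 87).
After α: (217, 85).
Z = 85 is astatine.

At-217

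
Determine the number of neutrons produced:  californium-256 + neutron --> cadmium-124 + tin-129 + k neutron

4

Conserve mass number: 257 = 124 + 129 + k, so k = 257 − 253 = 4.
Check atomic number: 98 = 48 + 50 + 0 = 98. ✓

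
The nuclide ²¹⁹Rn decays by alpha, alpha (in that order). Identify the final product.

Pb-211

Start: (A, Z) = (219, 86).
After α: (215, 84).
After α: (211, 82).
Z = 82 is lead.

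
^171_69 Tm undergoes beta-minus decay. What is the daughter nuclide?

Beta-minus decay: mass number changes by +0, atomic number by +1.
A: 171 = 171; Z: 69 + 1 = 70.
Z = 70 is ytterbium, so the daughter is ^171_70 Yb.

Yb-171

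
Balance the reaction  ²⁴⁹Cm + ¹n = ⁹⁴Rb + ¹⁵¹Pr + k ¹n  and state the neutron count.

5

Conserve mass number: 250 = 94 + 151 + k, so k = 250 − 245 = 5.
Check atomic number: 96 = 37 + 59 + 0 = 96. ✓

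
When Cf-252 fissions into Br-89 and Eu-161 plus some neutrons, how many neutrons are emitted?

Conserve mass number: 252 = 89 + 161 + k, so k = 252 − 250 = 2.
Check atomic number: 98 = 35 + 63 + 0 = 98. ✓

2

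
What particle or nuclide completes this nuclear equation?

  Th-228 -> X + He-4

Conserve mass number: 228 = A + 4, so A = 224.
Conserve atomic number: 90 = Z + 2, so Z = 88.
Z = 88 is radium, so the species is Ra-224.

Ra-224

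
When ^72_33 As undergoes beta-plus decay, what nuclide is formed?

Ge-72

Beta-plus decay: mass number changes by +0, atomic number by -1.
A: 72 = 72; Z: 33 − 1 = 32.
Z = 32 is germanium, so the daughter is ^72_32 Ge.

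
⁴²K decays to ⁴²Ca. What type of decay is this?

beta-minus decay

ΔA = 42 − 42 = 0; ΔZ = 20 − 19 = +1.
A is unchanged and Z rises by 1 — a neutron has become a proton (β⁻ decay).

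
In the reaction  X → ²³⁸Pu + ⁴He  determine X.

Conserve mass number: A = 238 + 4, so A = 242.
Conserve atomic number: Z = 94 + 2, so Z = 96.
Z = 96 is curium, so the species is ²⁴²Cm.

Cm-242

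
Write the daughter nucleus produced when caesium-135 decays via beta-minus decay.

Ba-135

Beta-minus decay: mass number changes by +0, atomic number by +1.
A: 135 = 135; Z: 55 + 1 = 56.
Z = 56 is barium, so the daughter is barium-135.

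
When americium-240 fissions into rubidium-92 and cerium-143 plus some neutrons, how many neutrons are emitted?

5

Conserve mass number: 240 = 92 + 143 + k, so k = 240 − 235 = 5.
Check atomic number: 95 = 37 + 58 + 0 = 95. ✓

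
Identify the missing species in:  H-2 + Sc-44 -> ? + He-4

Ca-42

Conserve mass number: 2 + 44 = A + 4, so A = 42.
Conserve atomic number: 1 + 21 = Z + 2, so Z = 20.
Z = 20 is calcium, so the species is Ca-42.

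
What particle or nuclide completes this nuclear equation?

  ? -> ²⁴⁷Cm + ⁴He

Conserve mass number: A = 247 + 4, so A = 251.
Conserve atomic number: Z = 96 + 2, so Z = 98.
Z = 98 is californium, so the species is ²⁵¹Cf.

Cf-251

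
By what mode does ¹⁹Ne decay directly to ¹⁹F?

beta-plus decay or electron capture

ΔA = 19 − 19 = 0; ΔZ = 9 − 10 = -1.
A is unchanged and Z drops by 1 — a proton has become a neutron (β⁺ emission or electron capture).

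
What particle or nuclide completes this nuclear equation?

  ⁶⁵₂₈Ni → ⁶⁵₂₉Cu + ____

Conserve mass number: 65 = 65 + A, so A = 0.
Conserve atomic number: 28 = 29 + Z, so Z = -1.
A = 0 and Z = -1 is ⁰₋₁e — a beta-minus particle.

beta-minus particle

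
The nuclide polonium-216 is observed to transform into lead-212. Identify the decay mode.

alpha decay

ΔA = 212 − 216 = -4; ΔZ = 82 − 84 = -2.
A drops by 4 and Z drops by 2 — the signature of alpha emission.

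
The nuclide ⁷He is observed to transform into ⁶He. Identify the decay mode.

neutron emission

ΔA = 6 − 7 = -1; ΔZ = 2 − 2 = +0.
A drops by 1 with Z unchanged — a neutron was emitted.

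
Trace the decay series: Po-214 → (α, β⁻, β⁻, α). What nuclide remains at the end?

Start: (A, Z) = (214, 84).
After α: (210, 82).
After β⁻: (210, 83).
After β⁻: (210, 84).
After α: (206, 82).
Z = 82 is lead.

Pb-206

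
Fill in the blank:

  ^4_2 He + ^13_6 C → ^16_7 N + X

Conserve mass number: 4 + 13 = 16 + A, so A = 1.
Conserve atomic number: 2 + 6 = 7 + Z, so Z = 1.
A = 1 and Z = 1 is ^1_1 H — a proton.

proton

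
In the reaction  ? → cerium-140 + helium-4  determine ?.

Conserve mass number: A = 140 + 4, so A = 144.
Conserve atomic number: Z = 58 + 2, so Z = 60.
Z = 60 is neodymium, so the species is neodymium-144.

Nd-144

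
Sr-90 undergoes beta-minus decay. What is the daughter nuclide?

Beta-minus decay: mass number changes by +0, atomic number by +1.
A: 90 = 90; Z: 38 + 1 = 39.
Z = 39 is yttrium, so the daughter is Y-90.

Y-90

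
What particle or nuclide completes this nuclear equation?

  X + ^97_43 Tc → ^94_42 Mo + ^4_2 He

Conserve mass number: A + 97 = 94 + 4, so A = 1.
Conserve atomic number: Z + 43 = 42 + 2, so Z = 1.
A = 1 and Z = 1 is ^1_1 H — a proton.

proton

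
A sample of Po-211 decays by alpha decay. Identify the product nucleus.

Alpha decay: mass number changes by -4, atomic number by -2.
A: 211 − 4 = 207; Z: 84 − 2 = 82.
Z = 82 is lead, so the daughter is Pb-207.

Pb-207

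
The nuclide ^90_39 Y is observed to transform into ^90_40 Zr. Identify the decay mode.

beta-minus decay

ΔA = 90 − 90 = 0; ΔZ = 40 − 39 = +1.
A is unchanged and Z rises by 1 — a neutron has become a proton (β⁻ decay).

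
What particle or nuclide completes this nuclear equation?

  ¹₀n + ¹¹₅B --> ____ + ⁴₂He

Conserve mass number: 1 + 11 = A + 4, so A = 8.
Conserve atomic number: 0 + 5 = Z + 2, so Z = 3.
Z = 3 is lithium, so the species is ⁸₃Li.

Li-8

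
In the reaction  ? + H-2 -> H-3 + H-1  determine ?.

deuteron

Conserve mass number: A + 2 = 3 + 1, so A = 2.
Conserve atomic number: Z + 1 = 1 + 1, so Z = 1.
A = 2 and Z = 1 is H-2 — a deuteron.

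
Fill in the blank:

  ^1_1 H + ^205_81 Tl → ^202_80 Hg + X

alpha particle

Conserve mass number: 1 + 205 = 202 + A, so A = 4.
Conserve atomic number: 1 + 81 = 80 + Z, so Z = 2.
A = 4 and Z = 2 is ^4_2 He — an alpha particle.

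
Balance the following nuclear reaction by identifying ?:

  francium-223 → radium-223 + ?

beta-minus particle

Conserve mass number: 223 = 223 + A, so A = 0.
Conserve atomic number: 87 = 88 + Z, so Z = -1.
A = 0 and Z = -1 is e⁻ — a beta-minus particle.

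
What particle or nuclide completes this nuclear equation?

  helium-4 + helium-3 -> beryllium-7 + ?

gamma ray

Conserve mass number: 4 + 3 = 7 + A, so A = 0.
Conserve atomic number: 2 + 2 = 4 + Z, so Z = 0.
A = 0 and Z = 0 is γ — a gamma ray.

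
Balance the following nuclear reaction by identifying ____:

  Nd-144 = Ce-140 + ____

Conserve mass number: 144 = 140 + A, so A = 4.
Conserve atomic number: 60 = 58 + Z, so Z = 2.
A = 4 and Z = 2 is He-4 — an alpha particle.

alpha particle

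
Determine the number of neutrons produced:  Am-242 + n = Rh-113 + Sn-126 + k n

4

Conserve mass number: 243 = 113 + 126 + k, so k = 243 − 239 = 4.
Check atomic number: 95 = 45 + 50 + 0 = 95. ✓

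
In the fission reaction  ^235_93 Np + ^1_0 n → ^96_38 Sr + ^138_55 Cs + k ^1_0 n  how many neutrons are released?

2

Conserve mass number: 236 = 96 + 138 + k, so k = 236 − 234 = 2.
Check atomic number: 93 = 38 + 55 + 0 = 93. ✓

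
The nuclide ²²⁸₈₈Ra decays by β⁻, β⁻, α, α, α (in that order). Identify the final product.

Start: (A, Z) = (228, 88).
After β⁻: (228, 89).
After β⁻: (228, 90).
After α: (224, 88).
After α: (220, 86).
After α: (216, 84).
Z = 84 is polonium.

Po-216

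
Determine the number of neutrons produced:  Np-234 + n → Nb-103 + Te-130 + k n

2

Conserve mass number: 235 = 103 + 130 + k, so k = 235 − 233 = 2.
Check atomic number: 93 = 41 + 52 + 0 = 93. ✓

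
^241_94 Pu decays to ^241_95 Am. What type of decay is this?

beta-minus decay

ΔA = 241 − 241 = 0; ΔZ = 95 − 94 = +1.
A is unchanged and Z rises by 1 — a neutron has become a proton (β⁻ decay).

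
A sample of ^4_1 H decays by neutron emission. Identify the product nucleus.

H-3

Neutron emission: mass number changes by -1, atomic number by +0.
A: 4 − 1 = 3; Z: 1 = 1.
Z = 1 is hydrogen, so the daughter is ^3_1 H.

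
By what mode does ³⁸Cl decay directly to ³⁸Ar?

ΔA = 38 − 38 = 0; ΔZ = 18 − 17 = +1.
A is unchanged and Z rises by 1 — a neutron has become a proton (β⁻ decay).

beta-minus decay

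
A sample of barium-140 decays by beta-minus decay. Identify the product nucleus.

La-140

Beta-minus decay: mass number changes by +0, atomic number by +1.
A: 140 = 140; Z: 56 + 1 = 57.
Z = 57 is lanthanum, so the daughter is lanthanum-140.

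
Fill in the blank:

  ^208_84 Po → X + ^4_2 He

Conserve mass number: 208 = A + 4, so A = 204.
Conserve atomic number: 84 = Z + 2, so Z = 82.
Z = 82 is lead, so the species is ^204_82 Pb.

Pb-204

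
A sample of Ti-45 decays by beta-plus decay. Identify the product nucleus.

Sc-45

Beta-plus decay: mass number changes by +0, atomic number by -1.
A: 45 = 45; Z: 22 − 1 = 21.
Z = 21 is scandium, so the daughter is Sc-45.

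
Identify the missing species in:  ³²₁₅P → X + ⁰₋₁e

Conserve mass number: 32 = A + 0, so A = 32.
Conserve atomic number: 15 = Z − 1, so Z = 16.
Z = 16 is sulfur, so the species is ³²₁₆S.

S-32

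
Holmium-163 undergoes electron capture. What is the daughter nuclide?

Dy-163

Electron capture: mass number changes by +0, atomic number by -1.
A: 163 = 163; Z: 67 − 1 = 66.
Z = 66 is dysprosium, so the daughter is dysprosium-163.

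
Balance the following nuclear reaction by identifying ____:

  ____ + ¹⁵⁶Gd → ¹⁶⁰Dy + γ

Conserve mass number: A + 156 = 160 + 0, so A = 4.
Conserve atomic number: Z + 64 = 66 + 0, so Z = 2.
A = 4 and Z = 2 is ⁴He — an alpha particle.

alpha particle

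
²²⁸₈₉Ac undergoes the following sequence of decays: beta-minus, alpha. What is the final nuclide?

Start: (A, Z) = (228, 89).
After β⁻: (228, 90).
After α: (224, 88).
Z = 88 is radium.

Ra-224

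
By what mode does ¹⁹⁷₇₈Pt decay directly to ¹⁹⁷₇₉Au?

ΔA = 197 − 197 = 0; ΔZ = 79 − 78 = +1.
A is unchanged and Z rises by 1 — a neutron has become a proton (β⁻ decay).

beta-minus decay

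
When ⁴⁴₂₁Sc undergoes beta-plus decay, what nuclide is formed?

Beta-plus decay: mass number changes by +0, atomic number by -1.
A: 44 = 44; Z: 21 − 1 = 20.
Z = 20 is calcium, so the daughter is ⁴⁴₂₀Ca.

Ca-44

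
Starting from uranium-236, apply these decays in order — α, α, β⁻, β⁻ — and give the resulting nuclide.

Th-228

Start: (A, Z) = (236, 92).
After α: (232, 90).
After α: (228, 88).
After β⁻: (228, 89).
After β⁻: (228, 90).
Z = 90 is thorium.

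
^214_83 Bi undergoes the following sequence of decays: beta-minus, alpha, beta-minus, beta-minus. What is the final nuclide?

Po-210

Start: (A, Z) = (214, 83).
After β⁻: (214, 84).
After α: (210, 82).
After β⁻: (210, 83).
After β⁻: (210, 84).
Z = 84 is polonium.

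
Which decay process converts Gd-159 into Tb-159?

beta-minus decay

ΔA = 159 − 159 = 0; ΔZ = 65 − 64 = +1.
A is unchanged and Z rises by 1 — a neutron has become a proton (β⁻ decay).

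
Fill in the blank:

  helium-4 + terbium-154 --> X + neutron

Conserve mass number: 4 + 154 = A + 1, so A = 157.
Conserve atomic number: 2 + 65 = Z + 0, so Z = 67.
Z = 67 is holmium, so the species is holmium-157.

Ho-157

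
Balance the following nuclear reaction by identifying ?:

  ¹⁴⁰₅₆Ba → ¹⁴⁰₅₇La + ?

beta-minus particle

Conserve mass number: 140 = 140 + A, so A = 0.
Conserve atomic number: 56 = 57 + Z, so Z = -1.
A = 0 and Z = -1 is ⁰₋₁e — a beta-minus particle.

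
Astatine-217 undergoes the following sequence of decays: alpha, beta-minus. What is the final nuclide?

Po-213

Start: (A, Z) = (217, 85).
After α: (213, 83).
After β⁻: (213, 84).
Z = 84 is polonium.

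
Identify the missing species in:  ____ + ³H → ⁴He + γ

Conserve mass number: A + 3 = 4 + 0, so A = 1.
Conserve atomic number: Z + 1 = 2 + 0, so Z = 1.
A = 1 and Z = 1 is ¹H — a proton.

proton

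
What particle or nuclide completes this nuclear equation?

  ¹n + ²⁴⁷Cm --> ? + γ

Cm-248

Conserve mass number: 1 + 247 = A + 0, so A = 248.
Conserve atomic number: 0 + 96 = Z + 0, so Z = 96.
Z = 96 is curium, so the species is ²⁴⁸Cm.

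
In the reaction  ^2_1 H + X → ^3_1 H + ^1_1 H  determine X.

deuteron

Conserve mass number: 2 + A = 3 + 1, so A = 2.
Conserve atomic number: 1 + Z = 1 + 1, so Z = 1.
A = 2 and Z = 1 is ^2_1 H — a deuteron.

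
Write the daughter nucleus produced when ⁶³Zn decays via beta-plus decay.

Cu-63

Beta-plus decay: mass number changes by +0, atomic number by -1.
A: 63 = 63; Z: 30 − 1 = 29.
Z = 29 is copper, so the daughter is ⁶³Cu.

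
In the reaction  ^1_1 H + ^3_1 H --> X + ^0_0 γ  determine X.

Conserve mass number: 1 + 3 = A + 0, so A = 4.
Conserve atomic number: 1 + 1 = Z + 0, so Z = 2.
A = 4 and Z = 2 is ^4_2 He — an alpha particle.

He-4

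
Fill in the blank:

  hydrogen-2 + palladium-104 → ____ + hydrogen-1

Conserve mass number: 2 + 104 = A + 1, so A = 105.
Conserve atomic number: 1 + 46 = Z + 1, so Z = 46.
Z = 46 is palladium, so the species is palladium-105.

Pd-105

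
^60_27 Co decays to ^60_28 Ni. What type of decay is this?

beta-minus decay

ΔA = 60 − 60 = 0; ΔZ = 28 − 27 = +1.
A is unchanged and Z rises by 1 — a neutron has become a proton (β⁻ decay).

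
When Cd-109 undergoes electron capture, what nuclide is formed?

Electron capture: mass number changes by +0, atomic number by -1.
A: 109 = 109; Z: 48 − 1 = 47.
Z = 47 is silver, so the daughter is Ag-109.

Ag-109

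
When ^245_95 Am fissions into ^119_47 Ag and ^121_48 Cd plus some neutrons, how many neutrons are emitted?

5

Conserve mass number: 245 = 119 + 121 + k, so k = 245 − 240 = 5.
Check atomic number: 95 = 47 + 48 + 0 = 95. ✓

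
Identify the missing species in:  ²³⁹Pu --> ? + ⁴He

Conserve mass number: 239 = A + 4, so A = 235.
Conserve atomic number: 94 = Z + 2, so Z = 92.
Z = 92 is uranium, so the species is ²³⁵U.

U-235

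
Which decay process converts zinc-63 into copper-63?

beta-plus decay or electron capture

ΔA = 63 − 63 = 0; ΔZ = 29 − 30 = -1.
A is unchanged and Z drops by 1 — a proton has become a neutron (β⁺ emission or electron capture).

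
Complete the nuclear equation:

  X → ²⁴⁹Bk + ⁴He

Conserve mass number: A = 249 + 4, so A = 253.
Conserve atomic number: Z = 97 + 2, so Z = 99.
Z = 99 is einsteinium, so the species is ²⁵³Es.

Es-253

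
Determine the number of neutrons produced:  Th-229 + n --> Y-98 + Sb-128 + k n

4

Conserve mass number: 230 = 98 + 128 + k, so k = 230 − 226 = 4.
Check atomic number: 90 = 39 + 51 + 0 = 90. ✓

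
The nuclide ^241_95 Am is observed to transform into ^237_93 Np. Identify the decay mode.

alpha decay

ΔA = 237 − 241 = -4; ΔZ = 93 − 95 = -2.
A drops by 4 and Z drops by 2 — the signature of alpha emission.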